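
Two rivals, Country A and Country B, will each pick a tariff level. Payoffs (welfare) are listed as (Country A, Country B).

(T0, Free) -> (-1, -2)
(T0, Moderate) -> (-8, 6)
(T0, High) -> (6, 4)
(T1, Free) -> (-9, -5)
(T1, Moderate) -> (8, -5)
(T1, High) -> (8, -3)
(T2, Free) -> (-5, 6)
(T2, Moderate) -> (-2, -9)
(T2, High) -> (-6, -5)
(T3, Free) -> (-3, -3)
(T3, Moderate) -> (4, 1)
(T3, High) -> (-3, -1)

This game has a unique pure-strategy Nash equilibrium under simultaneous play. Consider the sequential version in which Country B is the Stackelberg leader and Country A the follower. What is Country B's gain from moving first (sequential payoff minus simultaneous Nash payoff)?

Backward induction with Country B moving first.
- Free: Country A compares -1, -9, -5, -3 and picks T0; Country B would get -2.
- Moderate: Country A compares -8, 8, -2, 4 and picks T1; Country B would get -5.
- High: Country A compares 6, 8, -6, -3 and picks T1; Country B would get -3.
Maximizing over -2, -5, -3, Country B chooses Free. Subgame-perfect outcome: (T0, Free) with payoffs (-1, -2).
Now find the simultaneous Nash equilibrium.
Country A's best replies: Free→T0; Moderate→T1; High→T1.
Country B's best replies: T0→Moderate; T1→High; T2→Free; T3→Moderate.
Only (T1, High) has each player best-responding; Nash payoffs (8, -3).
Country B's commitment gain: -2 − -3 = 1.

1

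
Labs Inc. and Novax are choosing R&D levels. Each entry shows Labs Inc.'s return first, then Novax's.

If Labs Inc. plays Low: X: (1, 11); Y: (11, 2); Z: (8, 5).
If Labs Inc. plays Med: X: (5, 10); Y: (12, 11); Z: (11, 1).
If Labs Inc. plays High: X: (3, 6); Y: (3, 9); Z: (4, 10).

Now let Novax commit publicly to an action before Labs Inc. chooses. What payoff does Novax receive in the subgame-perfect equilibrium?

11

Work backward from Labs Inc.'s decision.
- X: Labs Inc. compares 1, 5, 3 and picks Med; Novax would get 10.
- Y: Labs Inc. compares 11, 12, 3 and picks Med; Novax would get 11.
- Z: Labs Inc. compares 8, 11, 4 and picks Med; Novax would get 1.
Novax's induced payoffs are 10, 11, 1, so Novax commits to Y. Subgame-perfect outcome: (Med, Y) with payoffs (12, 11).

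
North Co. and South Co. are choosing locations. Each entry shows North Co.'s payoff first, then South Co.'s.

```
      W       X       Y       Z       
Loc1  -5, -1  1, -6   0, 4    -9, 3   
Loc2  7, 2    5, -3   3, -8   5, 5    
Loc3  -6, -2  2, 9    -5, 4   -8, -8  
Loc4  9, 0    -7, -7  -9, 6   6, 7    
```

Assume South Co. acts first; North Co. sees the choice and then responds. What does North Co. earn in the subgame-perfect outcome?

North Co. best-responds to each possible South Co. move:
- W: North Co. compares -5, 7, -6, 9 and picks Loc4; South Co. would get 0.
- X: North Co. compares 1, 5, 2, -7 and picks Loc2; South Co. would get -3.
- Y: North Co. compares 0, 3, -5, -9 and picks Loc2; South Co. would get -8.
- Z: North Co. compares -9, 5, -8, 6 and picks Loc4; South Co. would get 7.
Among 0, -3, -8, 7, the best is 7 at Z. Subgame-perfect outcome: (Loc4, Z) with payoffs (6, 7).

6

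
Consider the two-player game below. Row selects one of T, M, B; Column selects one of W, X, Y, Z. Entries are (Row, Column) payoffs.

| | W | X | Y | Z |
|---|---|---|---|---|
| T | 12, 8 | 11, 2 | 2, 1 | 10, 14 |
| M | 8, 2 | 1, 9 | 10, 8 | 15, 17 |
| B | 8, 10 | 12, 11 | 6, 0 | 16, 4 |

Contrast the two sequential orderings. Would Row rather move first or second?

If Row leads: Column's best replies are T→Z, M→Z, B→X; Row's induced payoffs 10, 15, 12; outcome (M, Z), payoffs (15, 17).
If Column leads: Row's best replies are W→T, X→B, Y→M, Z→B; Column's induced payoffs 8, 11, 8, 4; outcome (B, X), payoffs (12, 11).
Row gets 15 moving first and 12 moving second, so Row prefers to move first.

first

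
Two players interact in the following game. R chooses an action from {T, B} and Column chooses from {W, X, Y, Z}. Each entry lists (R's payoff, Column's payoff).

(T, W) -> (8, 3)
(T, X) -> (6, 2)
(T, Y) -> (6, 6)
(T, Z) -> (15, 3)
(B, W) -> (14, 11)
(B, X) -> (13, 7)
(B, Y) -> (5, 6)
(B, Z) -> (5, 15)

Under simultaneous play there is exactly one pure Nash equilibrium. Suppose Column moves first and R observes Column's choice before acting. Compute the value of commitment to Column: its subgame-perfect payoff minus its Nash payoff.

5

R best-responds to each possible Column move:
- W → R plays B (best of 8, 14); Column gets 11.
- X → R plays B (best of 6, 13); Column gets 7.
- Y → R plays T (best of 6, 5); Column gets 6.
- Z → R plays T (best of 15, 5); Column gets 3.
Maximizing over 11, 7, 6, 3, Column chooses W. Subgame-perfect outcome: (B, W) with payoffs (14, 11).
Under simultaneous play:
R's best replies: W→B; X→B; Y→T; Z→T.
Column's best replies: T→Y; B→Z.
The unique mutual best reply is (T, Y), giving (6, 6).
Column's commitment gain: 11 − 6 = 5.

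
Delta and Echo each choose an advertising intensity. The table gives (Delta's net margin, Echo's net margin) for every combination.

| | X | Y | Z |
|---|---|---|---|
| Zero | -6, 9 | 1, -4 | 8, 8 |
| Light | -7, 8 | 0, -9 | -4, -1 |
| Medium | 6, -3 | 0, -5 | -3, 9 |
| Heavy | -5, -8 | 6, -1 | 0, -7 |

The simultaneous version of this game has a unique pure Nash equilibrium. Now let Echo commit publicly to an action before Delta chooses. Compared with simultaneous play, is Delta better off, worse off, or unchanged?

better off

Delta best-responds to each possible Echo move:
- X: Delta compares -6, -7, 6, -5 and picks Medium; Echo would get -3.
- Y: Delta compares 1, 0, 0, 6 and picks Heavy; Echo would get -1.
- Z: Delta compares 8, -4, -3, 0 and picks Zero; Echo would get 8.
Maximizing over -3, -1, 8, Echo chooses Z. Subgame-perfect outcome: (Zero, Z) with payoffs (8, 8).
Now find the simultaneous Nash equilibrium.
Delta's best replies: X→Medium; Y→Heavy; Z→Zero.
Echo's best replies: Zero→X; Light→X; Medium→Z; Heavy→Y.
The unique mutual best reply is (Heavy, Y), giving (6, -1).
Delta earns 8 sequentially versus 6 at the Nash outcome: better off.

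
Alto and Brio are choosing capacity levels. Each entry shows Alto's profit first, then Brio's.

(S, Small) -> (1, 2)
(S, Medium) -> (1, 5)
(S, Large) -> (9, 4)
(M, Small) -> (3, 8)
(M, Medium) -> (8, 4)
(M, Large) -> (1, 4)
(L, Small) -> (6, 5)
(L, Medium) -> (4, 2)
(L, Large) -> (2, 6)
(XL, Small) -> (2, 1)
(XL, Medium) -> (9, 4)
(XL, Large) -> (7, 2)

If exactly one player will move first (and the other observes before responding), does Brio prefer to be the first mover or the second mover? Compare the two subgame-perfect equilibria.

If Alto leads: Brio's best replies are S→Medium, M→Small, L→Large, XL→Medium; Alto's induced payoffs 1, 3, 2, 9; outcome (XL, Medium), payoffs (9, 4).
If Brio leads: Alto's best replies are Small→L, Medium→XL, Large→S; Brio's induced payoffs 5, 4, 4; outcome (L, Small), payoffs (6, 5).
Brio gets 5 moving first and 4 moving second, so Brio prefers to move first.

first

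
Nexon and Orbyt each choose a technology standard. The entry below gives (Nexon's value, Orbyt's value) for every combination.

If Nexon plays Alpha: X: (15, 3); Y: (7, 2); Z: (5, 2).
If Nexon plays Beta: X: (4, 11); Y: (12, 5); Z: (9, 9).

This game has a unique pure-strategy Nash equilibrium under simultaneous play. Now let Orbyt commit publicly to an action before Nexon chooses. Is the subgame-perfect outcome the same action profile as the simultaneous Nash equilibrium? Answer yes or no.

no

Backward induction with Orbyt moving first.
- X: Nexon compares 15, 4 and picks Alpha; Orbyt would get 3.
- Y: Nexon compares 7, 12 and picks Beta; Orbyt would get 5.
- Z: Nexon compares 5, 9 and picks Beta; Orbyt would get 9.
Maximizing over 3, 5, 9, Orbyt chooses Z. Subgame-perfect outcome: (Beta, Z) with payoffs (9, 9).
Now find the simultaneous Nash equilibrium.
Nexon's best replies: X→Alpha; Y→Beta; Z→Beta.
Orbyt's best replies: Alpha→X; Beta→X.
The unique mutual best reply is (Alpha, X), giving (15, 3).
Sequential outcome (Beta, Z) differs from the Nash profile (Alpha, X).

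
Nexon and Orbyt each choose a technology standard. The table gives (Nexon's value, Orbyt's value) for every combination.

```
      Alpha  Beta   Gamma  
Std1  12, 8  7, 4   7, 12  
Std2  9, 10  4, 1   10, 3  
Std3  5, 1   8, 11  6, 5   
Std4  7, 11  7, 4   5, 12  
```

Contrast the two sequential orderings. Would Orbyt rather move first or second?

first

If Nexon leads: Orbyt's best replies are Std1→Gamma, Std2→Alpha, Std3→Beta, Std4→Gamma; Nexon's induced payoffs 7, 9, 8, 5; outcome (Std2, Alpha), payoffs (9, 10).
If Orbyt leads: Nexon's best replies are Alpha→Std1, Beta→Std3, Gamma→Std2; Orbyt's induced payoffs 8, 11, 3; outcome (Std3, Beta), payoffs (8, 11).
Orbyt gets 11 moving first and 10 moving second, so Orbyt prefers to move first.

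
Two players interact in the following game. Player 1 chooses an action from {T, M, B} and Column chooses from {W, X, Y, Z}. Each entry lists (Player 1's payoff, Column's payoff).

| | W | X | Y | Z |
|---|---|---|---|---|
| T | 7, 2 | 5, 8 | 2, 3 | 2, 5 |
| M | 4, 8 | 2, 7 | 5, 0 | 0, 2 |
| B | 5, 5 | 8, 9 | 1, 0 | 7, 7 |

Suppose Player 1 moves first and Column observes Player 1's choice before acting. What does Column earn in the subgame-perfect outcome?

Backward induction with Player 1 moving first.
- T → Column plays X (best of 2, 8, 3, 5); Player 1 gets 5.
- M → Column plays W (best of 8, 7, 0, 2); Player 1 gets 4.
- B → Column plays X (best of 5, 9, 0, 7); Player 1 gets 8.
Maximizing over 5, 4, 8, Player 1 chooses B. Subgame-perfect outcome: (B, X) with payoffs (8, 9).

9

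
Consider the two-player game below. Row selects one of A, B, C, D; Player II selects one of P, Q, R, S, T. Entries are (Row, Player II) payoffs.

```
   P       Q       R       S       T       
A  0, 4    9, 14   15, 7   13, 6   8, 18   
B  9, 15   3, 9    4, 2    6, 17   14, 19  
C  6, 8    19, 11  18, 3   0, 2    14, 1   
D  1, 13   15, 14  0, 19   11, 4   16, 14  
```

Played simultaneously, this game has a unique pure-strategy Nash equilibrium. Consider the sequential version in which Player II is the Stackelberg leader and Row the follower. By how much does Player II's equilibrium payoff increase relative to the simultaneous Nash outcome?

Backward induction with Player II moving first.
- P: Row compares 0, 9, 6, 1 and picks B; Player II would get 15.
- Q: Row compares 9, 3, 19, 15 and picks C; Player II would get 11.
- R: Row compares 15, 4, 18, 0 and picks C; Player II would get 3.
- S: Row compares 13, 6, 0, 11 and picks A; Player II would get 6.
- T: Row compares 8, 14, 14, 16 and picks D; Player II would get 14.
Player II's induced payoffs are 15, 11, 3, 6, 14, so Player II commits to P. Subgame-perfect outcome: (B, P) with payoffs (9, 15).
For the simultaneous game, intersect best replies.
Row's best replies: P→B; Q→C; R→C; S→A; T→D.
Player II's best replies: A→T; B→T; C→Q; D→R.
The unique mutual best reply is (C, Q), giving (19, 11).
Player II's commitment gain: 15 − 11 = 4.

4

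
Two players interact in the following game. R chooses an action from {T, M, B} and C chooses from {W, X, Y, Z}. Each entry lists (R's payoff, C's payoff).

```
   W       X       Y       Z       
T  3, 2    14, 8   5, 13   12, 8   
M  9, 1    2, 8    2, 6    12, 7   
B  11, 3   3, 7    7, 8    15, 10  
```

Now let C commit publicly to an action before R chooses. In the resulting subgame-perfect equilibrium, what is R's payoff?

15

Work backward from R's decision.
- W → R plays B (best of 3, 9, 11); C gets 3.
- X → R plays T (best of 14, 2, 3); C gets 8.
- Y → R plays B (best of 5, 2, 7); C gets 8.
- Z → R plays B (best of 12, 12, 15); C gets 10.
Among 3, 8, 8, 10, the best is 10 at Z. Subgame-perfect outcome: (B, Z) with payoffs (15, 10).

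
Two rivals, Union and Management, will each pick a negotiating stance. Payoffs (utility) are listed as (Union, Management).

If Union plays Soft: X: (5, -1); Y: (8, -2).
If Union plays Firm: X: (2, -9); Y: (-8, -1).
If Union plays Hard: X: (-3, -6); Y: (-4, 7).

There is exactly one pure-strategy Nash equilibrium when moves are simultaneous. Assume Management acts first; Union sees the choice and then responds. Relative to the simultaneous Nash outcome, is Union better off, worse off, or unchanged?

Union best-responds to each possible Management move:
- X: Union compares 5, 2, -3 and picks Soft; Management would get -1.
- Y: Union compares 8, -8, -4 and picks Soft; Management would get -2.
Management's induced payoffs are -1, -2, so Management commits to X. Subgame-perfect outcome: (Soft, X) with payoffs (5, -1).
For the simultaneous game, intersect best replies.
Union's best replies: X→Soft; Y→Soft.
Management's best replies: Soft→X; Firm→Y; Hard→Y.
Only (Soft, X) has each player best-responding; Nash payoffs (5, -1).
Union earns 5 sequentially versus 5 at the Nash outcome: unchanged.

unchanged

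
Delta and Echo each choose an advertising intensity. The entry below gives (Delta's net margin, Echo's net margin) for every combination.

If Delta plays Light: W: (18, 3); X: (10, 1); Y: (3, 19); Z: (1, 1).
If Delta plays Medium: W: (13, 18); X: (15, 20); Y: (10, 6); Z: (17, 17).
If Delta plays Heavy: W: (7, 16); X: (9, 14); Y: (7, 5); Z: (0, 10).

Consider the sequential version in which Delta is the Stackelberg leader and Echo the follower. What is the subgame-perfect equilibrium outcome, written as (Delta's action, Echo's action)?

(Medium, X)

Work backward from Echo's decision.
- Light → Echo plays Y (best of 3, 1, 19, 1); Delta gets 3.
- Medium → Echo plays X (best of 18, 20, 6, 17); Delta gets 15.
- Heavy → Echo plays W (best of 16, 14, 5, 10); Delta gets 7.
Maximizing over 3, 15, 7, Delta chooses Medium. Subgame-perfect outcome: (Medium, X) with payoffs (15, 20).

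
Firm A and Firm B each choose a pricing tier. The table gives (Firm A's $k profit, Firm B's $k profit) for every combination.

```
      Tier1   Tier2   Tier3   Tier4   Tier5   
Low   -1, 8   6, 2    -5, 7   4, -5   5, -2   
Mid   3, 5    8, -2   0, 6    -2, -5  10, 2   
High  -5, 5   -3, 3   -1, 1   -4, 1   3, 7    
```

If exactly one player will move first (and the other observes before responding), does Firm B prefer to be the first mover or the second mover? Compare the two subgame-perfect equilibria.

second

If Firm A leads: Firm B's best replies are Low→Tier1, Mid→Tier3, High→Tier5; Firm A's induced payoffs -1, 0, 3; outcome (High, Tier5), payoffs (3, 7).
If Firm B leads: Firm A's best replies are Tier1→Mid, Tier2→Mid, Tier3→Mid, Tier4→Low, Tier5→Mid; Firm B's induced payoffs 5, -2, 6, -5, 2; outcome (Mid, Tier3), payoffs (0, 6).
Firm B gets 6 moving first and 7 moving second, so Firm B prefers to move second.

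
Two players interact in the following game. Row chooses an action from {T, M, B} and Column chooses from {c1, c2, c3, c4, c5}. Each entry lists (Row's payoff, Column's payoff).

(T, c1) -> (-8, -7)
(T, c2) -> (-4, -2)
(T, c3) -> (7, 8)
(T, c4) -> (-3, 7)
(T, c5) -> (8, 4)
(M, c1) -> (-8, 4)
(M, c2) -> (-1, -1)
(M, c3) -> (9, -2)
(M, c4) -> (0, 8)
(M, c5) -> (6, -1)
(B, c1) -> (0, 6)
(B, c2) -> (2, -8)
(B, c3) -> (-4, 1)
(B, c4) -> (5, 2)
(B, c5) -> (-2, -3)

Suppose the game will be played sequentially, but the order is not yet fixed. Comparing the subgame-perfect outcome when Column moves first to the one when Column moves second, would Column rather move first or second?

second

If Row leads: Column's best replies are T→c3, M→c4, B→c1; Row's induced payoffs 7, 0, 0; outcome (T, c3), payoffs (7, 8).
If Column leads: Row's best replies are c1→B, c2→B, c3→M, c4→B, c5→T; Column's induced payoffs 6, -8, -2, 2, 4; outcome (B, c1), payoffs (0, 6).
Column gets 6 moving first and 8 moving second, so Column prefers to move second.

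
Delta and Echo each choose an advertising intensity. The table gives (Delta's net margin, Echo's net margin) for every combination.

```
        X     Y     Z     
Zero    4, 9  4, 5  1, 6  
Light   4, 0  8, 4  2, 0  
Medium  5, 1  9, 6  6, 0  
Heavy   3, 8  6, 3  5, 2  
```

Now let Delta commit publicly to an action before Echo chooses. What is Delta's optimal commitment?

Solve by backward induction (Delta leads).
- Zero: Echo compares 9, 5, 6 and picks X; Delta would get 4.
- Light: Echo compares 0, 4, 0 and picks Y; Delta would get 8.
- Medium: Echo compares 1, 6, 0 and picks Y; Delta would get 9.
- Heavy: Echo compares 8, 3, 2 and picks X; Delta would get 3.
Delta's induced payoffs are 4, 8, 9, 3, so Delta commits to Medium. Subgame-perfect outcome: (Medium, Y) with payoffs (9, 6).

Medium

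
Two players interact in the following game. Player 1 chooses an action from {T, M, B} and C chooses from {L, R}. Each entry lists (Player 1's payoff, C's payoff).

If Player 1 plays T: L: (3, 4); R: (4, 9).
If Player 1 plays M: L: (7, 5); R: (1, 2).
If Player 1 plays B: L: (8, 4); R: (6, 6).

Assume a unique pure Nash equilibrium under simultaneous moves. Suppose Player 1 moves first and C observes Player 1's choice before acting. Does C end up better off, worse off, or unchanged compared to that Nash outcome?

Solve by backward induction (Player 1 leads).
- T: BR = R, leader payoff 4.
- M: BR = L, leader payoff 7.
- B: BR = R, leader payoff 6.
Maximizing over 4, 7, 6, Player 1 chooses M. Subgame-perfect outcome: (M, L) with payoffs (7, 5).
Under simultaneous play:
Player 1's best replies: L→B; R→B.
C's best replies: T→R; M→L; B→R.
The unique mutual best reply is (B, R), giving (6, 6).
C earns 5 sequentially versus 6 at the Nash outcome: worse off.

worse off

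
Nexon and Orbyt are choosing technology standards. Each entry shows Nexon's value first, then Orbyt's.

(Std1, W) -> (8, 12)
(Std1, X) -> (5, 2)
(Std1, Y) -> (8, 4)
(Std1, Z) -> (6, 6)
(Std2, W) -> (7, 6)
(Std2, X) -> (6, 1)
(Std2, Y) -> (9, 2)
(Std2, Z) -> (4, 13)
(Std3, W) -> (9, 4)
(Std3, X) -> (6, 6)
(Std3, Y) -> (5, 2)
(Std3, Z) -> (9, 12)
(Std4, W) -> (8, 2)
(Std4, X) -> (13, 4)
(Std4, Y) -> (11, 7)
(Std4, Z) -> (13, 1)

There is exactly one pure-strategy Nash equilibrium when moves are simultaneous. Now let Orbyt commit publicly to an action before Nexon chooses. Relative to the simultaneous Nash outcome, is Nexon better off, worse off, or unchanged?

Nexon best-responds to each possible Orbyt move:
- W: BR = Std3, leader payoff 4.
- X: BR = Std4, leader payoff 4.
- Y: BR = Std4, leader payoff 7.
- Z: BR = Std4, leader payoff 1.
Among 4, 4, 7, 1, the best is 7 at Y. Subgame-perfect outcome: (Std4, Y) with payoffs (11, 7).
Under simultaneous play:
Nexon's best replies: W→Std3; X→Std4; Y→Std4; Z→Std4.
Orbyt's best replies: Std1→W; Std2→Z; Std3→Z; Std4→Y.
Only (Std4, Y) has each player best-responding; Nash payoffs (11, 7).
Nexon earns 11 sequentially versus 11 at the Nash outcome: unchanged.

unchanged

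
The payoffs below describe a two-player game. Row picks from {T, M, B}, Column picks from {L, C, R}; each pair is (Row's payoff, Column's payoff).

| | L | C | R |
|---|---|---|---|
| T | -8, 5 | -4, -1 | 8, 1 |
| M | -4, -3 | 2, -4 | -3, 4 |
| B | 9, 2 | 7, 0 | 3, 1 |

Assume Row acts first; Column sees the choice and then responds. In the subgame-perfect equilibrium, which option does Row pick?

B

Work backward from Column's decision.
- T: Column compares 5, -1, 1 and picks L; Row would get -8.
- M: Column compares -3, -4, 4 and picks R; Row would get -3.
- B: Column compares 2, 0, 1 and picks L; Row would get 9.
Maximizing over -8, -3, 9, Row chooses B. Subgame-perfect outcome: (B, L) with payoffs (9, 2).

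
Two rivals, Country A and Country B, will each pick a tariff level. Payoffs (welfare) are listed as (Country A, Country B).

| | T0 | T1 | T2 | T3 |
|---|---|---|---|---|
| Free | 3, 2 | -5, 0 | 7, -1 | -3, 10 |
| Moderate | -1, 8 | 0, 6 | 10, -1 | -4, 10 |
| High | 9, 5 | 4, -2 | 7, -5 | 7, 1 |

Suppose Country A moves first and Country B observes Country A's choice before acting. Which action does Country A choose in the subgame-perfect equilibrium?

Country B best-responds to each possible Country A move:
- Free: BR = T3, leader payoff -3.
- Moderate: BR = T3, leader payoff -4.
- High: BR = T0, leader payoff 9.
Country A's induced payoffs are -3, -4, 9, so Country A commits to High. Subgame-perfect outcome: (High, T0) with payoffs (9, 5).

High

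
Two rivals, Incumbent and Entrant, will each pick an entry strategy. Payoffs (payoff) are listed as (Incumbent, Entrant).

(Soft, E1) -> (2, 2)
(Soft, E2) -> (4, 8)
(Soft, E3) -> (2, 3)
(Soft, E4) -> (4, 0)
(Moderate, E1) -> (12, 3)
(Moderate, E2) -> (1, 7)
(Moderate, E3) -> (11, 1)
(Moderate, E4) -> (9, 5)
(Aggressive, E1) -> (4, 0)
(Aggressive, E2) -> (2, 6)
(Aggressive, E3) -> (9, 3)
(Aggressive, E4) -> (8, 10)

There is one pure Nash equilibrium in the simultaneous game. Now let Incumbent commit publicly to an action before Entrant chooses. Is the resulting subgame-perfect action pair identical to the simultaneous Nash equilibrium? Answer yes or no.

no

Work backward from Entrant's decision.
- Soft → Entrant plays E2 (best of 2, 8, 3, 0); Incumbent gets 4.
- Moderate → Entrant plays E2 (best of 3, 7, 1, 5); Incumbent gets 1.
- Aggressive → Entrant plays E4 (best of 0, 6, 3, 10); Incumbent gets 8.
Maximizing over 4, 1, 8, Incumbent chooses Aggressive. Subgame-perfect outcome: (Aggressive, E4) with payoffs (8, 10).
For the simultaneous game, intersect best replies.
Incumbent's best replies: E1→Moderate; E2→Soft; E3→Moderate; E4→Moderate.
Entrant's best replies: Soft→E2; Moderate→E2; Aggressive→E4.
Only (Soft, E2) has each player best-responding; Nash payoffs (4, 8).
Sequential outcome (Aggressive, E4) differs from the Nash profile (Soft, E2).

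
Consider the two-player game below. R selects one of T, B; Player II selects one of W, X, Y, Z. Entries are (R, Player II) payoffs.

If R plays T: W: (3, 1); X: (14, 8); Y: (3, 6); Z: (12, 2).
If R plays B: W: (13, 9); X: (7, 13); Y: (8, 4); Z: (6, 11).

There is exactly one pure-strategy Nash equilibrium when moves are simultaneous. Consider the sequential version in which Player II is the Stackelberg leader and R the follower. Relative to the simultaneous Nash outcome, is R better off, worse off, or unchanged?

worse off

Work backward from R's decision.
- W → R plays B (best of 3, 13); Player II gets 9.
- X → R plays T (best of 14, 7); Player II gets 8.
- Y → R plays B (best of 3, 8); Player II gets 4.
- Z → R plays T (best of 12, 6); Player II gets 2.
Among 9, 8, 4, 2, the best is 9 at W. Subgame-perfect outcome: (B, W) with payoffs (13, 9).
Under simultaneous play:
R's best replies: W→B; X→T; Y→B; Z→T.
Player II's best replies: T→X; B→X.
The unique mutual best reply is (T, X), giving (14, 8).
R earns 13 sequentially versus 14 at the Nash outcome: worse off.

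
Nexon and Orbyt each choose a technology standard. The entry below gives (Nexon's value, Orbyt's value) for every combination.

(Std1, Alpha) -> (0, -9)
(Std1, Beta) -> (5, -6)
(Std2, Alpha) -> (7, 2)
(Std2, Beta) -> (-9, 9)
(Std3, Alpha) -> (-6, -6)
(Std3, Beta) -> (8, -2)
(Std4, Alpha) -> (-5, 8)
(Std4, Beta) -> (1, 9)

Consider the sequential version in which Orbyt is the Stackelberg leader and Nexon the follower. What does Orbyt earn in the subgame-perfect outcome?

Nexon best-responds to each possible Orbyt move:
- Alpha: Nexon compares 0, 7, -6, -5 and picks Std2; Orbyt would get 2.
- Beta: Nexon compares 5, -9, 8, 1 and picks Std3; Orbyt would get -2.
Maximizing over 2, -2, Orbyt chooses Alpha. Subgame-perfect outcome: (Std2, Alpha) with payoffs (7, 2).

2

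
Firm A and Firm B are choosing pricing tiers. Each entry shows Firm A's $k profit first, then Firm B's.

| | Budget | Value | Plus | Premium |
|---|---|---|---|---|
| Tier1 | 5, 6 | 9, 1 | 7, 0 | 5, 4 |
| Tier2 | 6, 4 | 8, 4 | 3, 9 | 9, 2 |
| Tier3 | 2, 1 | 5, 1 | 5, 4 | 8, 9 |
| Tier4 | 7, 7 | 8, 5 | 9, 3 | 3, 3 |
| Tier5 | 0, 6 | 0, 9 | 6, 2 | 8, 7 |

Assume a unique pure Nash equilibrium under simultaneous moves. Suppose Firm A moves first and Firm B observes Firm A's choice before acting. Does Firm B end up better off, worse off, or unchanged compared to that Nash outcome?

better off

Backward induction with Firm A moving first.
- Tier1: Firm B compares 6, 1, 0, 4 and picks Budget; Firm A would get 5.
- Tier2: Firm B compares 4, 4, 9, 2 and picks Plus; Firm A would get 3.
- Tier3: Firm B compares 1, 1, 4, 9 and picks Premium; Firm A would get 8.
- Tier4: Firm B compares 7, 5, 3, 3 and picks Budget; Firm A would get 7.
- Tier5: Firm B compares 6, 9, 2, 7 and picks Value; Firm A would get 0.
Firm A's induced payoffs are 5, 3, 8, 7, 0, so Firm A commits to Tier3. Subgame-perfect outcome: (Tier3, Premium) with payoffs (8, 9).
Now find the simultaneous Nash equilibrium.
Firm A's best replies: Budget→Tier4; Value→Tier1; Plus→Tier4; Premium→Tier2.
Firm B's best replies: Tier1→Budget; Tier2→Plus; Tier3→Premium; Tier4→Budget; Tier5→Value.
The unique mutual best reply is (Tier4, Budget), giving (7, 7).
Firm B earns 9 sequentially versus 7 at the Nash outcome: better off.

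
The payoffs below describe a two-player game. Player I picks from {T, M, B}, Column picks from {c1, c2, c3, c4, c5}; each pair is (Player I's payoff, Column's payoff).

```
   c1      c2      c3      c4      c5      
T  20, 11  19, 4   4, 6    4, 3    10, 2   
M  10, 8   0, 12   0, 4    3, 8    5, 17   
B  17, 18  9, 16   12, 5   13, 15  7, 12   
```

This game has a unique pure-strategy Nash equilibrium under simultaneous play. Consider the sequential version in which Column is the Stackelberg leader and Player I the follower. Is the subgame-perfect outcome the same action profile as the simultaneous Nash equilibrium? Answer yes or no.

no

Solve by backward induction (Column leads).
- c1: BR = T, leader payoff 11.
- c2: BR = T, leader payoff 4.
- c3: BR = B, leader payoff 5.
- c4: BR = B, leader payoff 15.
- c5: BR = T, leader payoff 2.
Maximizing over 11, 4, 5, 15, 2, Column chooses c4. Subgame-perfect outcome: (B, c4) with payoffs (13, 15).
Now find the simultaneous Nash equilibrium.
Player I's best replies: c1→T; c2→T; c3→B; c4→B; c5→T.
Column's best replies: T→c1; M→c5; B→c1.
Only (T, c1) has each player best-responding; Nash payoffs (20, 11).
Sequential outcome (B, c4) differs from the Nash profile (T, c1).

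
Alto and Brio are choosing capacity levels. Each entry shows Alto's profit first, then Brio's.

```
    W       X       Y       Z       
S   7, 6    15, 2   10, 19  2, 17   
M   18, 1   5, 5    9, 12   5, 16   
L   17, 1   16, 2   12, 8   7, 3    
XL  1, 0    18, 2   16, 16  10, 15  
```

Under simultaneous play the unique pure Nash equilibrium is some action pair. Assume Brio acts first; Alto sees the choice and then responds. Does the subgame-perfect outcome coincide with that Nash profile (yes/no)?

yes

Backward induction with Brio moving first.
- W: BR = M, leader payoff 1.
- X: BR = XL, leader payoff 2.
- Y: BR = XL, leader payoff 16.
- Z: BR = XL, leader payoff 15.
Among 1, 2, 16, 15, the best is 16 at Y. Subgame-perfect outcome: (XL, Y) with payoffs (16, 16).
For the simultaneous game, intersect best replies.
Alto's best replies: W→M; X→XL; Y→XL; Z→XL.
Brio's best replies: S→Y; M→Z; L→Y; XL→Y.
The unique mutual best reply is (XL, Y), giving (16, 16).
Sequential outcome (XL, Y) coincides with the Nash profile (XL, Y).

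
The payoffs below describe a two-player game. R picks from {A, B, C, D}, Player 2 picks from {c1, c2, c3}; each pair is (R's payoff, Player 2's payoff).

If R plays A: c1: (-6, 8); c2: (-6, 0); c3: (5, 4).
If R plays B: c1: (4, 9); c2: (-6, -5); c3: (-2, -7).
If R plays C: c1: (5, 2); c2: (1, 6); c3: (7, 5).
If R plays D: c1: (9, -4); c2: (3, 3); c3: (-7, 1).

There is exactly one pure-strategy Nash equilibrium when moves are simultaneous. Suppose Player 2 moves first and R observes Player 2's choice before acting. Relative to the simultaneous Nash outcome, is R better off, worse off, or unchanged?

better off

Work backward from R's decision.
- c1: R compares -6, 4, 5, 9 and picks D; Player 2 would get -4.
- c2: R compares -6, -6, 1, 3 and picks D; Player 2 would get 3.
- c3: R compares 5, -2, 7, -7 and picks C; Player 2 would get 5.
Player 2's induced payoffs are -4, 3, 5, so Player 2 commits to c3. Subgame-perfect outcome: (C, c3) with payoffs (7, 5).
Under simultaneous play:
R's best replies: c1→D; c2→D; c3→C.
Player 2's best replies: A→c1; B→c1; C→c2; D→c2.
Only (D, c2) has each player best-responding; Nash payoffs (3, 3).
R earns 7 sequentially versus 3 at the Nash outcome: better off.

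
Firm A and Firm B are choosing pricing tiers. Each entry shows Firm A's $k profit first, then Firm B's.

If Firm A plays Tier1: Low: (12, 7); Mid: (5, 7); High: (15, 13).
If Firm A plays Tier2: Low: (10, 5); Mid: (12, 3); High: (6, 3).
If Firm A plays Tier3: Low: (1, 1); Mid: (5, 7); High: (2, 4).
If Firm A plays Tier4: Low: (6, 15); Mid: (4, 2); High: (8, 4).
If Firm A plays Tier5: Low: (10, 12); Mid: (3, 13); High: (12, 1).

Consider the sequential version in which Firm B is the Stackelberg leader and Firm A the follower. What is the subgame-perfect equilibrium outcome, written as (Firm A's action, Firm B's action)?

(Tier1, High)

Work backward from Firm A's decision.
- Low: Firm A compares 12, 10, 1, 6, 10 and picks Tier1; Firm B would get 7.
- Mid: Firm A compares 5, 12, 5, 4, 3 and picks Tier2; Firm B would get 3.
- High: Firm A compares 15, 6, 2, 8, 12 and picks Tier1; Firm B would get 13.
Maximizing over 7, 3, 13, Firm B chooses High. Subgame-perfect outcome: (Tier1, High) with payoffs (15, 13).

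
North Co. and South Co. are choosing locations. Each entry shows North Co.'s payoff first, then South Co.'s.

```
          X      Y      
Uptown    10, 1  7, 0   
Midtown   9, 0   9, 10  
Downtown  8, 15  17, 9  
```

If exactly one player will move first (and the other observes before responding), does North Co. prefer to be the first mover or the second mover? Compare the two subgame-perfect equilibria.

If North Co. leads: South Co.'s best replies are Uptown→X, Midtown→Y, Downtown→X; North Co.'s induced payoffs 10, 9, 8; outcome (Uptown, X), payoffs (10, 1).
If South Co. leads: North Co.'s best replies are X→Uptown, Y→Downtown; South Co.'s induced payoffs 1, 9; outcome (Downtown, Y), payoffs (17, 9).
North Co. gets 10 moving first and 17 moving second, so North Co. prefers to move second.

second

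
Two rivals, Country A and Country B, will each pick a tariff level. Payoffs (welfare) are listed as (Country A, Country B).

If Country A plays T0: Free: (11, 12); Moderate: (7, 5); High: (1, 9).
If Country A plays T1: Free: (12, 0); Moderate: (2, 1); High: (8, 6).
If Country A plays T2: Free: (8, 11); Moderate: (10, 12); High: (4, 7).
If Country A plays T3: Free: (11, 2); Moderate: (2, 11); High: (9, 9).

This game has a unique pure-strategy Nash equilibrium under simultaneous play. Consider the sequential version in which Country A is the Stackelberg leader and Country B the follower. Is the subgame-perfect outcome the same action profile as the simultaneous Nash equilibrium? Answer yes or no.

no

Work backward from Country B's decision.
- T0: Country B compares 12, 5, 9 and picks Free; Country A would get 11.
- T1: Country B compares 0, 1, 6 and picks High; Country A would get 8.
- T2: Country B compares 11, 12, 7 and picks Moderate; Country A would get 10.
- T3: Country B compares 2, 11, 9 and picks Moderate; Country A would get 2.
Among 11, 8, 10, 2, the best is 11 at T0. Subgame-perfect outcome: (T0, Free) with payoffs (11, 12).
For the simultaneous game, intersect best replies.
Country A's best replies: Free→T1; Moderate→T2; High→T3.
Country B's best replies: T0→Free; T1→High; T2→Moderate; T3→Moderate.
Only (T2, Moderate) has each player best-responding; Nash payoffs (10, 12).
Sequential outcome (T0, Free) differs from the Nash profile (T2, Moderate).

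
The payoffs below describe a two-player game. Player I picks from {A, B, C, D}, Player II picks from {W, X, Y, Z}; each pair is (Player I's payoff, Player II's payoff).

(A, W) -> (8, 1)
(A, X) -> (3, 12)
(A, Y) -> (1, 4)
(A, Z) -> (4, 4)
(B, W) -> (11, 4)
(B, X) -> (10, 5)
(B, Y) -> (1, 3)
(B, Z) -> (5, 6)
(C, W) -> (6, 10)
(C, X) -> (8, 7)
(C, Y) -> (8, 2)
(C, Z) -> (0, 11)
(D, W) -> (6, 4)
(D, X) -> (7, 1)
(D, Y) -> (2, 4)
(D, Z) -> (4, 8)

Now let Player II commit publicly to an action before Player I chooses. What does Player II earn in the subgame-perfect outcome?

6

Player I best-responds to each possible Player II move:
- W: BR = B, leader payoff 4.
- X: BR = B, leader payoff 5.
- Y: BR = C, leader payoff 2.
- Z: BR = B, leader payoff 6.
Among 4, 5, 2, 6, the best is 6 at Z. Subgame-perfect outcome: (B, Z) with payoffs (5, 6).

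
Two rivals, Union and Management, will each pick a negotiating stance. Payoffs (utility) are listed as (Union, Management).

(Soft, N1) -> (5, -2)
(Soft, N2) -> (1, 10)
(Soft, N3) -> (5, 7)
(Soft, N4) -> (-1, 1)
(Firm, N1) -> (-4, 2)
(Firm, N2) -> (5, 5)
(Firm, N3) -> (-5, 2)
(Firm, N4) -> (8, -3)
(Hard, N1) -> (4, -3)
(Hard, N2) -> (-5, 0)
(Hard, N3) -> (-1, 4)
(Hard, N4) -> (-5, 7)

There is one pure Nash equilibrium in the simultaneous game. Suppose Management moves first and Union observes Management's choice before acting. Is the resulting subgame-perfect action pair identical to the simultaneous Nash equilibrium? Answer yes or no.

no

Union best-responds to each possible Management move:
- N1 → Union plays Soft (best of 5, -4, 4); Management gets -2.
- N2 → Union plays Firm (best of 1, 5, -5); Management gets 5.
- N3 → Union plays Soft (best of 5, -5, -1); Management gets 7.
- N4 → Union plays Firm (best of -1, 8, -5); Management gets -3.
Maximizing over -2, 5, 7, -3, Management chooses N3. Subgame-perfect outcome: (Soft, N3) with payoffs (5, 7).
Now find the simultaneous Nash equilibrium.
Union's best replies: N1→Soft; N2→Firm; N3→Soft; N4→Firm.
Management's best replies: Soft→N2; Firm→N2; Hard→N4.
Only (Firm, N2) has each player best-responding; Nash payoffs (5, 5).
Sequential outcome (Soft, N3) differs from the Nash profile (Firm, N2).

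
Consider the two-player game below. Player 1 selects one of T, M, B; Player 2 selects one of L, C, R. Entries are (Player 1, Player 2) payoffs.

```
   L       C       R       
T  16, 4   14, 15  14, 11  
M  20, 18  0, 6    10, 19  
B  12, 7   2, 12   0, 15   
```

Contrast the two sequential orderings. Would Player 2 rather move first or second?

first

If Player 1 leads: Player 2's best replies are T→C, M→R, B→R; Player 1's induced payoffs 14, 10, 0; outcome (T, C), payoffs (14, 15).
If Player 2 leads: Player 1's best replies are L→M, C→T, R→T; Player 2's induced payoffs 18, 15, 11; outcome (M, L), payoffs (20, 18).
Player 2 gets 18 moving first and 15 moving second, so Player 2 prefers to move first.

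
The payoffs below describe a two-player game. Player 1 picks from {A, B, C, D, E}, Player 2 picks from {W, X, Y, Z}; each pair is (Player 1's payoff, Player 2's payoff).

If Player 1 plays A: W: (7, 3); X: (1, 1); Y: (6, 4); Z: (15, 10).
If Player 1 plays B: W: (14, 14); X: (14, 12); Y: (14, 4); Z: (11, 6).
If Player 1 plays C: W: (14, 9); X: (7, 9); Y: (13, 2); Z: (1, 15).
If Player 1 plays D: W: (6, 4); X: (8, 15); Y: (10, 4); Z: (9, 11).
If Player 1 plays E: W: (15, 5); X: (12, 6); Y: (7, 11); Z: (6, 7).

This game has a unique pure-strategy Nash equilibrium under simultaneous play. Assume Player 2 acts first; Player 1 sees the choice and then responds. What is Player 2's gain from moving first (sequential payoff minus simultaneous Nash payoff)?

2

Backward induction with Player 2 moving first.
- W: Player 1 compares 7, 14, 14, 6, 15 and picks E; Player 2 would get 5.
- X: Player 1 compares 1, 14, 7, 8, 12 and picks B; Player 2 would get 12.
- Y: Player 1 compares 6, 14, 13, 10, 7 and picks B; Player 2 would get 4.
- Z: Player 1 compares 15, 11, 1, 9, 6 and picks A; Player 2 would get 10.
Player 2's induced payoffs are 5, 12, 4, 10, so Player 2 commits to X. Subgame-perfect outcome: (B, X) with payoffs (14, 12).
For the simultaneous game, intersect best replies.
Player 1's best replies: W→E; X→B; Y→B; Z→A.
Player 2's best replies: A→Z; B→W; C→Z; D→X; E→Y.
Only (A, Z) has each player best-responding; Nash payoffs (15, 10).
Player 2's commitment gain: 12 − 10 = 2.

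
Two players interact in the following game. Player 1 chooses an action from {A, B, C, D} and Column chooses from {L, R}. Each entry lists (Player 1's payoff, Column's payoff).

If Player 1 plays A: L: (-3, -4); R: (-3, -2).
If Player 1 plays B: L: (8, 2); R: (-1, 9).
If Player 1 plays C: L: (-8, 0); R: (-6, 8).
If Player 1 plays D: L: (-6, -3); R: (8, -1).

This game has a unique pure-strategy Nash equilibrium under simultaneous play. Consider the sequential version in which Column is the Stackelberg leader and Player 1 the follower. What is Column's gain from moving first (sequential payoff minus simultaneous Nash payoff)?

3

Backward induction with Column moving first.
- L → Player 1 plays B (best of -3, 8, -8, -6); Column gets 2.
- R → Player 1 plays D (best of -3, -1, -6, 8); Column gets -1.
Among 2, -1, the best is 2 at L. Subgame-perfect outcome: (B, L) with payoffs (8, 2).
Under simultaneous play:
Player 1's best replies: L→B; R→D.
Column's best replies: A→R; B→R; C→R; D→R.
The unique mutual best reply is (D, R), giving (8, -1).
Column's commitment gain: 2 − -1 = 3.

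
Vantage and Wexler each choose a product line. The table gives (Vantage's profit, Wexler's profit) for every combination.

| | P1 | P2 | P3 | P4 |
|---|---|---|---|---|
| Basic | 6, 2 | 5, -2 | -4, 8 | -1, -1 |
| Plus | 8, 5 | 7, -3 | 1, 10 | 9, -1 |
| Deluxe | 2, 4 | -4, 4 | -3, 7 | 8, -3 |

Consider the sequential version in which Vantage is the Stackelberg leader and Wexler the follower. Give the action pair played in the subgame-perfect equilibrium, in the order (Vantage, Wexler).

(Plus, P3)

Backward induction with Vantage moving first.
- Basic → Wexler plays P3 (best of 2, -2, 8, -1); Vantage gets -4.
- Plus → Wexler plays P3 (best of 5, -3, 10, -1); Vantage gets 1.
- Deluxe → Wexler plays P3 (best of 4, 4, 7, -3); Vantage gets -3.
Vantage's induced payoffs are -4, 1, -3, so Vantage commits to Plus. Subgame-perfect outcome: (Plus, P3) with payoffs (1, 10).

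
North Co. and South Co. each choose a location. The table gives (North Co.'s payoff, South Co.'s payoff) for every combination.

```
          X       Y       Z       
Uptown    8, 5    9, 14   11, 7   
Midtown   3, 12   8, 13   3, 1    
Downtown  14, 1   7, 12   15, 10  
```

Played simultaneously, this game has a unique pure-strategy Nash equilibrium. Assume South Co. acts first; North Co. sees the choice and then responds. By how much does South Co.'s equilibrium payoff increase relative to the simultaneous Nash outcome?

Backward induction with South Co. moving first.
- X: North Co. compares 8, 3, 14 and picks Downtown; South Co. would get 1.
- Y: North Co. compares 9, 8, 7 and picks Uptown; South Co. would get 14.
- Z: North Co. compares 11, 3, 15 and picks Downtown; South Co. would get 10.
South Co.'s induced payoffs are 1, 14, 10, so South Co. commits to Y. Subgame-perfect outcome: (Uptown, Y) with payoffs (9, 14).
Now find the simultaneous Nash equilibrium.
North Co.'s best replies: X→Downtown; Y→Uptown; Z→Downtown.
South Co.'s best replies: Uptown→Y; Midtown→Y; Downtown→Y.
The unique mutual best reply is (Uptown, Y), giving (9, 14).
South Co.'s commitment gain: 14 − 14 = 0.

0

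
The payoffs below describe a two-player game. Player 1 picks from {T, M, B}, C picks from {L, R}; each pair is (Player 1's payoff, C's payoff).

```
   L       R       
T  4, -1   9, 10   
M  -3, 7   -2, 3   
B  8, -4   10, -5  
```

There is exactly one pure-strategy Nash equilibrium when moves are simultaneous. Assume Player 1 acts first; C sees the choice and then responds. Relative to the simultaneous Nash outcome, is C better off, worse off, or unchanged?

Work backward from C's decision.
- T → C plays R (best of -1, 10); Player 1 gets 9.
- M → C plays L (best of 7, 3); Player 1 gets -3.
- B → C plays L (best of -4, -5); Player 1 gets 8.
Among 9, -3, 8, the best is 9 at T. Subgame-perfect outcome: (T, R) with payoffs (9, 10).
Under simultaneous play:
Player 1's best replies: L→B; R→B.
C's best replies: T→R; M→L; B→L.
The unique mutual best reply is (B, L), giving (8, -4).
C earns 10 sequentially versus -4 at the Nash outcome: better off.

better off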